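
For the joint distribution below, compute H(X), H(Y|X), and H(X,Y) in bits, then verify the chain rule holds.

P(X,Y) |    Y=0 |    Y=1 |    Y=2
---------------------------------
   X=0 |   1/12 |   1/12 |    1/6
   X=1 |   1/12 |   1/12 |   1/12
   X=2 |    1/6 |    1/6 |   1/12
H(X,Y) = 3.0850, H(X) = 1.5546, H(Y|X) = 1.5304 (all in bits)

Chain rule: H(X,Y) = H(X) + H(Y|X)

Left side — joint entropy directly:
H(X,Y) = -Σ p(x,y) log p(x,y) = 3.0850 bits

Right side — compute H(Y|X) from the conditional distributions:
P(X) = (1/3, 1/4, 5/12), so H(X) = 1.5546 bits
H(Y|X) = Σ_x P(X=x) · H(Y|X=x):
  P(Y|X=0) = (1/4, 1/4, 1/2), H(Y|X=0) = 1.5000, weight P(X=0) = 1/3
  P(Y|X=1) = (1/3, 1/3, 1/3), H(Y|X=1) = 1.5850, weight P(X=1) = 1/4
  P(Y|X=2) = (2/5, 2/5, 1/5), H(Y|X=2) = 1.5219, weight P(X=2) = 5/12
H(Y|X) = 1.5304 bits

H(X) + H(Y|X) = 1.5546 + 1.5304 = 3.0850 bits

Both sides equal 3.0850 bits. ✓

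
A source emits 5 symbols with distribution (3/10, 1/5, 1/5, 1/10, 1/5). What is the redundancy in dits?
0.0227 dits

Redundancy measures how far a source is from maximum entropy:
R = H_max - H(X)

Maximum entropy for 5 symbols: H_max = log_10(5) = 0.6990 dits
Actual entropy: H(X) = 0.6762 dits
Redundancy: R = 0.6990 - 0.6762 = 0.0227 dits

This redundancy represents potential for compression: the source could be compressed by 0.0227 dits per symbol.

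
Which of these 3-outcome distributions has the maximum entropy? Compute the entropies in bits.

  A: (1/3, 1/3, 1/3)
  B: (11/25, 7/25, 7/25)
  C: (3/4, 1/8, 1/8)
A

For a discrete distribution over n outcomes, entropy is maximized by the uniform distribution.

Computing entropies:
H(A) = 1.5850 bits
H(B) = 1.5496 bits
H(C) = 1.0613 bits

The uniform distribution (where all probabilities equal 1/3) achieves the maximum entropy of log_2(3) = 1.5850 bits.

Distribution A has the highest entropy.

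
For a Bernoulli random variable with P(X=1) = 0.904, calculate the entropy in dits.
0.1373 dits

The binary entropy function is:
H(p) = -p log(p) - (1-p) log(1-p)

H(0.904) = -0.904 × log_10(0.904) - 0.096 × log_10(0.096)
H(0.904) = 0.1373 dits

Note: Binary entropy is maximized at p=0.5 (H=1 bit) and minimized at p=0 or p=1 (H=0).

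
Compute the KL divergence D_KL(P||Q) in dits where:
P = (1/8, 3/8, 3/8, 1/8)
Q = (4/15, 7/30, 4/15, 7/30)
0.0578 dits

KL divergence: D_KL(P||Q) = Σ p(x) log(p(x)/q(x))

Computing term by term:
  x=0: 1/8 × log_10[(1/8)/(4/15)] = 1/8 × -0.3291 = -0.0411
  x=1: 3/8 × log_10[(3/8)/(7/30)] = 3/8 × 0.2061 = 0.0773
  x=2: 3/8 × log_10[(3/8)/(4/15)] = 3/8 × 0.1481 = 0.0555
  x=3: 1/8 × log_10[(1/8)/(7/30)] = 1/8 × -0.2711 = -0.0339

D_KL(P||Q) = 0.0578 dits

Note: KL divergence is always non-negative and equals 0 iff P = Q.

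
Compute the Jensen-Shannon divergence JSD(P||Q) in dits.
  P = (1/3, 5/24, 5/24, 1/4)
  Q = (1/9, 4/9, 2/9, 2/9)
0.0223 dits

Jensen-Shannon divergence is:
JSD(P||Q) = 0.5 × D_KL(P||M) + 0.5 × D_KL(Q||M)
where M = 0.5 × (P + Q) is the mixture distribution.

M = 0.5 × (1/3, 5/24, 5/24, 1/4) + 0.5 × (1/9, 4/9, 2/9, 2/9) = (2/9, 0.326389, 0.215278, 0.236111)

D_KL(P||M) = 0.0213 dits
D_KL(Q||M) = 0.0234 dits

JSD(P||Q) = 0.5 × 0.0213 + 0.5 × 0.0234 = 0.0223 dits

Unlike KL divergence, JSD is symmetric and bounded: 0 ≤ JSD ≤ log(2).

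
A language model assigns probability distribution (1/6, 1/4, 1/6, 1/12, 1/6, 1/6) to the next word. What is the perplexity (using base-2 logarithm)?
5.7440

Perplexity is 2^H (or exp(H) for natural log).

First, H = -Σ p log p = 2.5221 bits
Perplexity = 2^2.5221 = 5.7440

Interpretation: The model's uncertainty is equivalent to choosing uniformly among 5.7 options.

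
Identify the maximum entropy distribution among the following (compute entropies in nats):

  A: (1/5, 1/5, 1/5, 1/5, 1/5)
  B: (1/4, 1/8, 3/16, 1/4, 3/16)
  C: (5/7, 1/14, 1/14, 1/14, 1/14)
A

For a discrete distribution over n outcomes, entropy is maximized by the uniform distribution.

Computing entropies:
H(A) = 1.6094 nats
H(B) = 1.5808 nats
H(C) = 0.9944 nats

The uniform distribution (where all probabilities equal 1/5) achieves the maximum entropy of log_e(5) = 1.6094 nats.

Distribution A has the highest entropy.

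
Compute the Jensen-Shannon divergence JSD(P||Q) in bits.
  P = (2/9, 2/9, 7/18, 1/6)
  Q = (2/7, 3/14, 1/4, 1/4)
0.0200 bits

Jensen-Shannon divergence is:
JSD(P||Q) = 0.5 × D_KL(P||M) + 0.5 × D_KL(Q||M)
where M = 0.5 × (P + Q) is the mixture distribution.

M = 0.5 × (2/9, 2/9, 7/18, 1/6) + 0.5 × (2/7, 3/14, 1/4, 1/4) = (0.253968, 0.218254, 0.319444, 5/24)

D_KL(P||M) = 0.0197 bits
D_KL(Q||M) = 0.0202 bits

JSD(P||Q) = 0.5 × 0.0197 + 0.5 × 0.0202 = 0.0200 bits

Unlike KL divergence, JSD is symmetric and bounded: 0 ≤ JSD ≤ log(2).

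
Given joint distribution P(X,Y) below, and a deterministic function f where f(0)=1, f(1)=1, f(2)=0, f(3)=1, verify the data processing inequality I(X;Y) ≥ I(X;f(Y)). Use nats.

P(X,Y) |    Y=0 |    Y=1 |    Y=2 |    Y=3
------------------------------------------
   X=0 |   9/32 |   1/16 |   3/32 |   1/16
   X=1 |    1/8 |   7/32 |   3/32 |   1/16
I(X;Y) = 0.0768, I(X;f(Y)) = 0.0000, inequality holds: 0.0768 ≥ 0.0000

Data Processing Inequality: For any Markov chain X → Y → Z, we have I(X;Y) ≥ I(X;Z).

Here Z = f(Y) is a deterministic function of Y, forming X → Y → Z.

Original I(X;Y) = 0.0768 nats

After applying f:
P(X,Z) where Z=f(Y):
- P(X,Z=0) = P(X,Y=2)
- P(X,Z=1) = P(X,Y=0) + P(X,Y=1) + P(X,Y=3)

I(X;Z) = I(X;f(Y)) = 0.0000 nats

Verification: 0.0768 ≥ 0.0000 ✓

Information cannot be created by processing; the function f can only lose information about X.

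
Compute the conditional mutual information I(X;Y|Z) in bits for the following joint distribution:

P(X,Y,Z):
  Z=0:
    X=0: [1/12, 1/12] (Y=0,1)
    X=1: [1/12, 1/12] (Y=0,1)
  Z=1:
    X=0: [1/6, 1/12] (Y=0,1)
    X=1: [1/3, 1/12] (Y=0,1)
0.0105 bits

Conditional mutual information: I(X;Y|Z) = H(X|Z) + H(Y|Z) - H(X,Y|Z)

H(Z) = 0.9183
H(X,Z) = 1.8879 → H(X|Z) = 0.9696
H(Y,Z) = 1.7925 → H(Y|Z) = 0.8742
H(X,Y,Z) = 2.7516 → H(X,Y|Z) = 1.8333

I(X;Y|Z) = 0.9696 + 0.8742 - 1.8333 = 0.0105 bits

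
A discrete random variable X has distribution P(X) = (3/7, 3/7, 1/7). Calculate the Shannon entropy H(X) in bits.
1.4488 bits

Shannon entropy is H(X) = -Σ p(x) log p(x).

For P = (3/7, 3/7, 1/7):
H = -3/7 × log_2(3/7) -3/7 × log_2(3/7) -1/7 × log_2(1/7)
H = 1.4488 bits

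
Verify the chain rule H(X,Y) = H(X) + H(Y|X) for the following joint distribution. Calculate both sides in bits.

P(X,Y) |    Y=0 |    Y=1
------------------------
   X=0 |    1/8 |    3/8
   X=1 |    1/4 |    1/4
H(X,Y) = 1.9056, H(X) = 1.0000, H(Y|X) = 0.9056 (all in bits)

Chain rule: H(X,Y) = H(X) + H(Y|X)

Left side — joint entropy directly:
H(X,Y) = -Σ p(x,y) log p(x,y) = 1.9056 bits

Right side — compute H(Y|X) from the conditional distributions:
P(X) = (1/2, 1/2), so H(X) = 1.0000 bits
H(Y|X) = Σ_x P(X=x) · H(Y|X=x):
  P(Y|X=0) = (1/4, 3/4), H(Y|X=0) = 0.8113, weight P(X=0) = 1/2
  P(Y|X=1) = (1/2, 1/2), H(Y|X=1) = 1.0000, weight P(X=1) = 1/2
H(Y|X) = 0.9056 bits

H(X) + H(Y|X) = 1.0000 + 0.9056 = 1.9056 bits

Both sides equal 1.9056 bits. ✓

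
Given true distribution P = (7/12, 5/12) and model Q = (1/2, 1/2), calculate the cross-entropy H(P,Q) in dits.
0.3010 dits

Cross-entropy: H(P,Q) = -Σ p(x) log q(x)

Alternatively: H(P,Q) = H(P) + D_KL(P||Q)
H(P) = 0.2950 dits
D_KL(P||Q) = 0.0061 dits

H(P,Q) = 0.2950 + 0.0061 = 0.3010 dits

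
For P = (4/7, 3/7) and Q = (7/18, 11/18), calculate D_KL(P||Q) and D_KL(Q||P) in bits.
D_KL(P||Q) = 0.0979, D_KL(Q||P) = 0.0969

KL divergence is not symmetric: D_KL(P||Q) ≠ D_KL(Q||P) in general.

D_KL(P||Q) = 0.0979 bits
D_KL(Q||P) = 0.0969 bits

No, they are not equal!

This asymmetry is why KL divergence is not a true distance metric.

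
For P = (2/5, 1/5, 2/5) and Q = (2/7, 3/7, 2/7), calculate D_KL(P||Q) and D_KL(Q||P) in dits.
D_KL(P||Q) = 0.0507, D_KL(Q||P) = 0.0584

KL divergence is not symmetric: D_KL(P||Q) ≠ D_KL(Q||P) in general.

D_KL(P||Q) = 0.0507 dits
D_KL(Q||P) = 0.0584 dits

No, they are not equal!

This asymmetry is why KL divergence is not a true distance metric.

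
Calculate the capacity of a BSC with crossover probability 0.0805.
0.5961 bits

For a binary symmetric channel (BSC) with error probability p:
Capacity C = 1 - H(p) bits per symbol

where H(p) = -p log₂(p) - (1-p) log₂(1-p) is the binary entropy function.

H(0.0805) = 0.4039 bits
C = 1 - 0.4039 = 0.5961 bits per symbol

This means we can reliably transmit up to 0.5961 bits of information per channel use.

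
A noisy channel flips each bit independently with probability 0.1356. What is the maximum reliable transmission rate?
0.4274 bits

For a binary symmetric channel (BSC) with error probability p:
Capacity C = 1 - H(p) bits per symbol

where H(p) = -p log₂(p) - (1-p) log₂(1-p) is the binary entropy function.

H(0.1356) = 0.5726 bits
C = 1 - 0.5726 = 0.4274 bits per symbol

This means we can reliably transmit up to 0.4274 bits of information per channel use.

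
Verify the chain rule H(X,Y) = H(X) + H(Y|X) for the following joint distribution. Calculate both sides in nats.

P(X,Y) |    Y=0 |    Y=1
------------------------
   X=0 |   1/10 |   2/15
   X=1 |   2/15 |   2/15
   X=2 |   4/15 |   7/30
H(X,Y) = 1.7283, H(X) = 1.0386, H(Y|X) = 0.6896 (all in nats)

Chain rule: H(X,Y) = H(X) + H(Y|X)

Left side — joint entropy directly:
H(X,Y) = -Σ p(x,y) log p(x,y) = 1.7283 nats

Right side — compute H(Y|X) from the conditional distributions:
P(X) = (7/30, 4/15, 1/2), so H(X) = 1.0386 nats
H(Y|X) = Σ_x P(X=x) · H(Y|X=x):
  P(Y|X=0) = (3/7, 4/7), H(Y|X=0) = 0.6829, weight P(X=0) = 7/30
  P(Y|X=1) = (1/2, 1/2), H(Y|X=1) = 0.6931, weight P(X=1) = 4/15
  P(Y|X=2) = (8/15, 7/15), H(Y|X=2) = 0.6909, weight P(X=2) = 1/2
H(Y|X) = 0.6896 nats

H(X) + H(Y|X) = 1.0386 + 0.6896 = 1.7283 nats

Both sides equal 1.7283 nats. ✓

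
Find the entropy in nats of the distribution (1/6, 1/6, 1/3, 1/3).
1.3297 nats

Shannon entropy is H(X) = -Σ p(x) log p(x).

For P = (1/6, 1/6, 1/3, 1/3):
H = -1/6 × log_e(1/6) -1/6 × log_e(1/6) -1/3 × log_e(1/3) -1/3 × log_e(1/3)
H = 1.3297 nats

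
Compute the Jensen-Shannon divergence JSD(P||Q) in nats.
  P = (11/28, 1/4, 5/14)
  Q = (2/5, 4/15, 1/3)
0.0004 nats

Jensen-Shannon divergence is:
JSD(P||Q) = 0.5 × D_KL(P||M) + 0.5 × D_KL(Q||M)
where M = 0.5 × (P + Q) is the mixture distribution.

M = 0.5 × (11/28, 1/4, 5/14) + 0.5 × (2/5, 4/15, 1/3) = (0.396429, 0.258333, 0.345238)

D_KL(P||M) = 0.0004 nats
D_KL(Q||M) = 0.0004 nats

JSD(P||Q) = 0.5 × 0.0004 + 0.5 × 0.0004 = 0.0004 nats

Unlike KL divergence, JSD is symmetric and bounded: 0 ≤ JSD ≤ log(2).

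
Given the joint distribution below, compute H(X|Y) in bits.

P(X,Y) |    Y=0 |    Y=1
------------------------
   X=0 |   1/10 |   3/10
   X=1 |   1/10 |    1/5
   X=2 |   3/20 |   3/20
1.5369 bits

Using the chain rule: H(X|Y) = H(X,Y) - H(Y)

First, compute H(X,Y) = 2.4710 bits

Marginal P(Y) = (7/20, 13/20)
H(Y) = 0.9341 bits

H(X|Y) = H(X,Y) - H(Y) = 2.4710 - 0.9341 = 1.5369 bits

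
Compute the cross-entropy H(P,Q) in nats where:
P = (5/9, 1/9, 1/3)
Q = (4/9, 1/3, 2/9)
1.0739 nats

Cross-entropy: H(P,Q) = -Σ p(x) log q(x)

Alternatively: H(P,Q) = H(P) + D_KL(P||Q)
H(P) = 0.9369 nats
D_KL(P||Q) = 0.1371 nats

H(P,Q) = 0.9369 + 0.1371 = 1.0739 nats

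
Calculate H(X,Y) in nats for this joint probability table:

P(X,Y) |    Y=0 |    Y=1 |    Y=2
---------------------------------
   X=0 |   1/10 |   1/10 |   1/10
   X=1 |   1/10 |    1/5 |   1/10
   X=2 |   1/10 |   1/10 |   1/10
2.1640 nats

Joint entropy is H(X,Y) = -Σ_{x,y} p(x,y) log p(x,y).

Summing over all non-zero entries:
H(X,Y) = -[1/10·log_e(1/10) + 1/10·log_e(1/10) + 1/10·log_e(1/10) + 1/10·log_e(1/10) + 1/5·log_e(1/5) + 1/10·log_e(1/10) + 1/10·log_e(1/10) + 1/10·log_e(1/10) + 1/10·log_e(1/10)]
H(X,Y) = 2.1640 nats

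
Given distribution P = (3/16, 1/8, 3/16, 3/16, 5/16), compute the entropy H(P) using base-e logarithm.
1.5650 nats

Shannon entropy is H(X) = -Σ p(x) log p(x).

For P = (3/16, 1/8, 3/16, 3/16, 5/16):
H = -3/16 × log_e(3/16) -1/8 × log_e(1/8) -3/16 × log_e(3/16) -3/16 × log_e(3/16) -5/16 × log_e(5/16)
H = 1.5650 nats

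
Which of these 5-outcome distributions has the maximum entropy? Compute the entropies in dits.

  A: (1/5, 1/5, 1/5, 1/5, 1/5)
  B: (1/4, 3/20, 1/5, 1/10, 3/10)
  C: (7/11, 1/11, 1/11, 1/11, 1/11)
A

For a discrete distribution over n outcomes, entropy is maximized by the uniform distribution.

Computing entropies:
H(A) = 0.6990 dits
H(B) = 0.6708 dits
H(C) = 0.5036 dits

The uniform distribution (where all probabilities equal 1/5) achieves the maximum entropy of log_10(5) = 0.6990 dits.

Distribution A has the highest entropy.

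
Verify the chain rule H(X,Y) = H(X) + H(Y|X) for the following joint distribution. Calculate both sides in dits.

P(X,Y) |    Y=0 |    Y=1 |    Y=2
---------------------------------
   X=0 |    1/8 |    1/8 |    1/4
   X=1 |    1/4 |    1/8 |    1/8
H(X,Y) = 0.7526, H(X) = 0.3010, H(Y|X) = 0.4515 (all in dits)

Chain rule: H(X,Y) = H(X) + H(Y|X)

Left side — joint entropy directly:
H(X,Y) = -Σ p(x,y) log p(x,y) = 0.7526 dits

Right side — compute H(Y|X) from the conditional distributions:
P(X) = (1/2, 1/2), so H(X) = 0.3010 dits
H(Y|X) = Σ_x P(X=x) · H(Y|X=x):
  P(Y|X=0) = (1/4, 1/4, 1/2), H(Y|X=0) = 0.4515, weight P(X=0) = 1/2
  P(Y|X=1) = (1/2, 1/4, 1/4), H(Y|X=1) = 0.4515, weight P(X=1) = 1/2
H(Y|X) = 0.4515 dits

H(X) + H(Y|X) = 0.3010 + 0.4515 = 0.7526 dits

Both sides equal 0.7526 dits. ✓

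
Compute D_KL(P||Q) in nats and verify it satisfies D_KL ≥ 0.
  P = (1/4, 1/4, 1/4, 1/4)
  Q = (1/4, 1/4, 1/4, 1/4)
0.0000 nats

KL divergence satisfies the Gibbs inequality: D_KL(P||Q) ≥ 0 for all distributions P, Q.

D_KL(P||Q) = Σ p(x) log(p(x)/q(x))
Term by term:
  x=0: 1/4 × log_e[(1/4)/(1/4)] = 0.0000
  x=1: 1/4 × log_e[(1/4)/(1/4)] = 0.0000
  x=2: 1/4 × log_e[(1/4)/(1/4)] = 0.0000
  x=3: 1/4 × log_e[(1/4)/(1/4)] = 0.0000
D_KL(P||Q) = 0.0000 nats

D_KL(P||Q) = 0.0000 ≥ 0 ✓

This non-negativity is a fundamental property: relative entropy cannot be negative because it measures how different Q is from P.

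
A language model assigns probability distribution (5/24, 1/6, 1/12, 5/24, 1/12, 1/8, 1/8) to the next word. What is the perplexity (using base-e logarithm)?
6.5944

Perplexity is e^H (or exp(H) for natural log).

First, H = -Σ p log p = 1.8862 nats
Perplexity = e^1.8862 = 6.5944

Interpretation: The model's uncertainty is equivalent to choosing uniformly among 6.6 options.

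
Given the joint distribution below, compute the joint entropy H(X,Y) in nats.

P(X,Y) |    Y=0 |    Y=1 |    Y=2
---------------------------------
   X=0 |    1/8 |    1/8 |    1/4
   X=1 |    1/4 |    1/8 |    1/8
1.7329 nats

Joint entropy is H(X,Y) = -Σ_{x,y} p(x,y) log p(x,y).

Summing over all non-zero entries:
H(X,Y) = -[1/8·log_e(1/8) + 1/8·log_e(1/8) + 1/4·log_e(1/4) + 1/4·log_e(1/4) + 1/8·log_e(1/8) + 1/8·log_e(1/8)]
H(X,Y) = 1.7329 nats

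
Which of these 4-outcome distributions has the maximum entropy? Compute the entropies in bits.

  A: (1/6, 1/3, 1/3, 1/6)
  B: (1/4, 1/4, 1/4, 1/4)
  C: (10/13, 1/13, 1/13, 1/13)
B

For a discrete distribution over n outcomes, entropy is maximized by the uniform distribution.

Computing entropies:
H(A) = 1.9183 bits
H(B) = 2.0000 bits
H(C) = 1.1451 bits

The uniform distribution (where all probabilities equal 1/4) achieves the maximum entropy of log_2(4) = 2.0000 bits.

Distribution B has the highest entropy.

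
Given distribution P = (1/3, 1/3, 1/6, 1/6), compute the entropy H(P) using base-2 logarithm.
1.9183 bits

Shannon entropy is H(X) = -Σ p(x) log p(x).

For P = (1/3, 1/3, 1/6, 1/6):
H = -1/3 × log_2(1/3) -1/3 × log_2(1/3) -1/6 × log_2(1/6) -1/6 × log_2(1/6)
H = 1.9183 bits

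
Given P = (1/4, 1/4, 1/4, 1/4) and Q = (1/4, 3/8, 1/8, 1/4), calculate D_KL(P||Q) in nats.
0.0719 nats

KL divergence: D_KL(P||Q) = Σ p(x) log(p(x)/q(x))

Computing term by term:
  x=0: 1/4 × log_e[(1/4)/(1/4)] = 1/4 × 0.0000 = 0.0000
  x=1: 1/4 × log_e[(1/4)/(3/8)] = 1/4 × -0.4055 = -0.1014
  x=2: 1/4 × log_e[(1/4)/(1/8)] = 1/4 × 0.6931 = 0.1733
  x=3: 1/4 × log_e[(1/4)/(1/4)] = 1/4 × 0.0000 = 0.0000

D_KL(P||Q) = 0.0719 nats

Note: KL divergence is always non-negative and equals 0 iff P = Q.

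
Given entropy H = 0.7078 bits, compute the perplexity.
1.6333

Perplexity is 2^H (or exp(H) for natural log).

H = 0.7078 bits
Perplexity = 2^0.7078 = 1.6333

Interpretation: The model's uncertainty is equivalent to choosing uniformly among 1.6 options.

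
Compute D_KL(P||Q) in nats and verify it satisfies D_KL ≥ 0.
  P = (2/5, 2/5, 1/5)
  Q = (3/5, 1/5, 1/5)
0.1151 nats

KL divergence satisfies the Gibbs inequality: D_KL(P||Q) ≥ 0 for all distributions P, Q.

D_KL(P||Q) = Σ p(x) log(p(x)/q(x))
Term by term:
  x=0: 2/5 × log_e[(2/5)/(3/5)] = -0.1622
  x=1: 2/5 × log_e[(2/5)/(1/5)] = 0.2773
  x=2: 1/5 × log_e[(1/5)/(1/5)] = 0.0000
D_KL(P||Q) = 0.1151 nats

D_KL(P||Q) = 0.1151 ≥ 0 ✓

This non-negativity is a fundamental property: relative entropy cannot be negative because it measures how different Q is from P.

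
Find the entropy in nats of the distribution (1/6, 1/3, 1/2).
1.0114 nats

Shannon entropy is H(X) = -Σ p(x) log p(x).

For P = (1/6, 1/3, 1/2):
H = -1/6 × log_e(1/6) -1/3 × log_e(1/3) -1/2 × log_e(1/2)
H = 1.0114 nats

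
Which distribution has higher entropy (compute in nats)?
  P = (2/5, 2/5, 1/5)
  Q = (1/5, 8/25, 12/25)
P

Computing entropies in nats:
H(P) = 1.0549
H(Q) = 1.0388

Distribution P has higher entropy.

Intuition: The distribution closer to uniform (more spread out) has higher entropy.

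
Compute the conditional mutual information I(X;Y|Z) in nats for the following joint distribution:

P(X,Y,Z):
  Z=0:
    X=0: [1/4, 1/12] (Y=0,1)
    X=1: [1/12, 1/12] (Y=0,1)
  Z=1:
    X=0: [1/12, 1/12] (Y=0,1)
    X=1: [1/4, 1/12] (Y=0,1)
0.0306 nats

Conditional mutual information: I(X;Y|Z) = H(X|Z) + H(Y|Z) - H(X,Y|Z)

H(Z) = 0.6931
H(X,Z) = 1.3297 → H(X|Z) = 0.6365
H(Y,Z) = 1.3297 → H(Y|Z) = 0.6365
H(X,Y,Z) = 1.9356 → H(X,Y|Z) = 1.2425

I(X;Y|Z) = 0.6365 + 0.6365 - 1.2425 = 0.0306 nats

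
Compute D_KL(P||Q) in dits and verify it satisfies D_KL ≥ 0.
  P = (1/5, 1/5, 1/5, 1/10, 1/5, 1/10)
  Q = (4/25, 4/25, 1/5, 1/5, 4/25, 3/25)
0.0201 dits

KL divergence satisfies the Gibbs inequality: D_KL(P||Q) ≥ 0 for all distributions P, Q.

D_KL(P||Q) = Σ p(x) log(p(x)/q(x))
Term by term:
  x=0: 1/5 × log_10[(1/5)/(4/25)] = 0.0194
  x=1: 1/5 × log_10[(1/5)/(4/25)] = 0.0194
  x=2: 1/5 × log_10[(1/5)/(1/5)] = 0.0000
  x=3: 1/10 × log_10[(1/10)/(1/5)] = -0.0301
  x=4: 1/5 × log_10[(1/5)/(4/25)] = 0.0194
  x=5: 1/10 × log_10[(1/10)/(3/25)] = -0.0079
D_KL(P||Q) = 0.0201 dits

D_KL(P||Q) = 0.0201 ≥ 0 ✓

This non-negativity is a fundamental property: relative entropy cannot be negative because it measures how different Q is from P.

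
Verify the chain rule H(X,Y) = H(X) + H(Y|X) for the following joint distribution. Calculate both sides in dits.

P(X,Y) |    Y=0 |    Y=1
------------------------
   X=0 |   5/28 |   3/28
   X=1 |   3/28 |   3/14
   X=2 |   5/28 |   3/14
H(X,Y) = 0.7618, H(X) = 0.4733, H(Y|X) = 0.2885 (all in dits)

Chain rule: H(X,Y) = H(X) + H(Y|X)

Left side — joint entropy directly:
H(X,Y) = -Σ p(x,y) log p(x,y) = 0.7618 dits

Right side — compute H(Y|X) from the conditional distributions:
P(X) = (2/7, 9/28, 11/28), so H(X) = 0.4733 dits
H(Y|X) = Σ_x P(X=x) · H(Y|X=x):
  P(Y|X=0) = (5/8, 3/8), H(Y|X=0) = 0.2873, weight P(X=0) = 2/7
  P(Y|X=1) = (1/3, 2/3), H(Y|X=1) = 0.2764, weight P(X=1) = 9/28
  P(Y|X=2) = (5/11, 6/11), H(Y|X=2) = 0.2992, weight P(X=2) = 11/28
H(Y|X) = 0.2885 dits

H(X) + H(Y|X) = 0.4733 + 0.2885 = 0.7618 dits

Both sides equal 0.7618 dits. ✓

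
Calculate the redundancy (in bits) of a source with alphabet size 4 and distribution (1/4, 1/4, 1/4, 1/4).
0.0000 bits

Redundancy measures how far a source is from maximum entropy:
R = H_max - H(X)

Maximum entropy for 4 symbols: H_max = log_2(4) = 2.0000 bits
Actual entropy: H(X) = 2.0000 bits
Redundancy: R = 2.0000 - 2.0000 = 0.0000 bits

This redundancy represents potential for compression: the source could be compressed by 0.0000 bits per symbol.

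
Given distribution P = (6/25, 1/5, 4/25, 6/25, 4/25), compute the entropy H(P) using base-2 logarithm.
2.2987 bits

Shannon entropy is H(X) = -Σ p(x) log p(x).

For P = (6/25, 1/5, 4/25, 6/25, 4/25):
H = -6/25 × log_2(6/25) -1/5 × log_2(1/5) -4/25 × log_2(4/25) -6/25 × log_2(6/25) -4/25 × log_2(4/25)
H = 2.2987 bits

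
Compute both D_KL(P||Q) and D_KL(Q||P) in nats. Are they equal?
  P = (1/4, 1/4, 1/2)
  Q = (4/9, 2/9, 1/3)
D_KL(P||Q) = 0.0883, D_KL(Q||P) = 0.0944

KL divergence is not symmetric: D_KL(P||Q) ≠ D_KL(Q||P) in general.

D_KL(P||Q) = 0.0883 nats
D_KL(Q||P) = 0.0944 nats

No, they are not equal!

This asymmetry is why KL divergence is not a true distance metric.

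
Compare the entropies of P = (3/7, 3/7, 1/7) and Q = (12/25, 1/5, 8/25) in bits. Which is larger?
Q

Computing entropies in bits:
H(P) = 1.4488
H(Q) = 1.4987

Distribution Q has higher entropy.

Intuition: The distribution closer to uniform (more spread out) has higher entropy.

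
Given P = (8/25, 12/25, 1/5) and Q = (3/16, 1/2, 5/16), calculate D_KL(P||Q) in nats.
0.0622 nats

KL divergence: D_KL(P||Q) = Σ p(x) log(p(x)/q(x))

Computing term by term:
  x=0: 8/25 × log_e[(8/25)/(3/16)] = 8/25 × 0.5345 = 0.1711
  x=1: 12/25 × log_e[(12/25)/(1/2)] = 12/25 × -0.0408 = -0.0196
  x=2: 1/5 × log_e[(1/5)/(5/16)] = 1/5 × -0.4463 = -0.0893

D_KL(P||Q) = 0.0622 nats

Note: KL divergence is always non-negative and equals 0 iff P = Q.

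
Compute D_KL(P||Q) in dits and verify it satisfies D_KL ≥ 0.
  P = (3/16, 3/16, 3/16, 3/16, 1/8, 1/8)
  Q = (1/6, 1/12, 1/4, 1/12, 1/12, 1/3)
0.0870 dits

KL divergence satisfies the Gibbs inequality: D_KL(P||Q) ≥ 0 for all distributions P, Q.

D_KL(P||Q) = Σ p(x) log(p(x)/q(x))
Term by term:
  x=0: 3/16 × log_10[(3/16)/(1/6)] = 0.0096
  x=1: 3/16 × log_10[(3/16)/(1/12)] = 0.0660
  x=2: 3/16 × log_10[(3/16)/(1/4)] = -0.0234
  x=3: 3/16 × log_10[(3/16)/(1/12)] = 0.0660
  x=4: 1/8 × log_10[(1/8)/(1/12)] = 0.0220
  x=5: 1/8 × log_10[(1/8)/(1/3)] = -0.0532
D_KL(P||Q) = 0.0870 dits

D_KL(P||Q) = 0.0870 ≥ 0 ✓

This non-negativity is a fundamental property: relative entropy cannot be negative because it measures how different Q is from P.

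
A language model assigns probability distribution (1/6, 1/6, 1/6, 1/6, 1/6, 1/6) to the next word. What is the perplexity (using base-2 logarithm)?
6.0000

Perplexity is 2^H (or exp(H) for natural log).

First, H = -Σ p log p = 2.5850 bits
Perplexity = 2^2.5850 = 6.0000

Interpretation: The model's uncertainty is equivalent to choosing uniformly among 6.0 options.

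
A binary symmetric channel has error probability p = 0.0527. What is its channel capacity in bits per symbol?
0.7022 bits

For a binary symmetric channel (BSC) with error probability p:
Capacity C = 1 - H(p) bits per symbol

where H(p) = -p log₂(p) - (1-p) log₂(1-p) is the binary entropy function.

H(0.0527) = 0.2978 bits
C = 1 - 0.2978 = 0.7022 bits per symbol

This means we can reliably transmit up to 0.7022 bits of information per channel use.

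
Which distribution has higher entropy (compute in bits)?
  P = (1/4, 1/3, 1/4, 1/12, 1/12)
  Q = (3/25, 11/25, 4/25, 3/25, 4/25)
P

Computing entropies in bits:
H(P) = 2.1258
H(Q) = 2.1013

Distribution P has higher entropy.

Intuition: The distribution closer to uniform (more spread out) has higher entropy.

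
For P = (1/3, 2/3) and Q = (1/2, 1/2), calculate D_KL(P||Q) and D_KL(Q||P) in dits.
D_KL(P||Q) = 0.0246, D_KL(Q||P) = 0.0256

KL divergence is not symmetric: D_KL(P||Q) ≠ D_KL(Q||P) in general.

D_KL(P||Q) = 0.0246 dits
D_KL(Q||P) = 0.0256 dits

No, they are not equal!

This asymmetry is why KL divergence is not a true distance metric.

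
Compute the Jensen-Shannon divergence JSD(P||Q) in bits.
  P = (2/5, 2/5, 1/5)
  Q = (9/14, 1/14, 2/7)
0.1171 bits

Jensen-Shannon divergence is:
JSD(P||Q) = 0.5 × D_KL(P||M) + 0.5 × D_KL(Q||M)
where M = 0.5 × (P + Q) is the mixture distribution.

M = 0.5 × (2/5, 2/5, 1/5) + 0.5 × (9/14, 1/14, 2/7) = (0.521429, 0.235714, 0.242857)

D_KL(P||M) = 0.0962 bits
D_KL(Q||M) = 0.1381 bits

JSD(P||Q) = 0.5 × 0.0962 + 0.5 × 0.1381 = 0.1171 bits

Unlike KL divergence, JSD is symmetric and bounded: 0 ≤ JSD ≤ log(2).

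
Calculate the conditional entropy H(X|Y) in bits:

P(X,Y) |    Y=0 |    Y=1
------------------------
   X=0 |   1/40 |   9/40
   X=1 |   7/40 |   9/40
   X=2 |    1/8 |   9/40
1.4910 bits

Using the chain rule: H(X|Y) = H(X,Y) - H(Y)

First, compute H(X,Y) = 2.4007 bits

Marginal P(Y) = (13/40, 27/40)
H(Y) = 0.9097 bits

H(X|Y) = H(X,Y) - H(Y) = 2.4007 - 0.9097 = 1.4910 bits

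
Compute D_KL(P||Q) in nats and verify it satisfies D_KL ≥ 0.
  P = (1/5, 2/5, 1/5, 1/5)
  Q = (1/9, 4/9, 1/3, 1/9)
0.0908 nats

KL divergence satisfies the Gibbs inequality: D_KL(P||Q) ≥ 0 for all distributions P, Q.

D_KL(P||Q) = Σ p(x) log(p(x)/q(x))
Term by term:
  x=0: 1/5 × log_e[(1/5)/(1/9)] = 0.1176
  x=1: 2/5 × log_e[(2/5)/(4/9)] = -0.0421
  x=2: 1/5 × log_e[(1/5)/(1/3)] = -0.1022
  x=3: 1/5 × log_e[(1/5)/(1/9)] = 0.1176
D_KL(P||Q) = 0.0908 nats

D_KL(P||Q) = 0.0908 ≥ 0 ✓

This non-negativity is a fundamental property: relative entropy cannot be negative because it measures how different Q is from P.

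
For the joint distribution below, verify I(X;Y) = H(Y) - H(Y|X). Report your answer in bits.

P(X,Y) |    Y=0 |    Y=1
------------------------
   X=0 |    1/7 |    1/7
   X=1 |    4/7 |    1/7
I(X;Y) = 0.0617 bits

Mutual information has multiple equivalent forms:
- I(X;Y) = H(X) - H(X|Y)
- I(X;Y) = H(Y) - H(Y|X)
- I(X;Y) = H(X) + H(Y) - H(X,Y)

Computing all quantities:
H(X) = 0.8631, H(Y) = 0.8631, H(X,Y) = 1.6645
H(X|Y) = 0.8014, H(Y|X) = 0.8014

Verification:
H(X) - H(X|Y) = 0.8631 - 0.8014 = 0.0617
H(Y) - H(Y|X) = 0.8631 - 0.8014 = 0.0617
H(X) + H(Y) - H(X,Y) = 0.8631 + 0.8631 - 1.6645 = 0.0617

All forms give I(X;Y) = 0.0617 bits. ✓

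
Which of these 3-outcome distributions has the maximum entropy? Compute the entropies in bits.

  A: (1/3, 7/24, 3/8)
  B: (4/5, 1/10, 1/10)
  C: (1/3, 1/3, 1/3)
C

For a discrete distribution over n outcomes, entropy is maximized by the uniform distribution.

Computing entropies:
H(A) = 1.5774 bits
H(B) = 0.9219 bits
H(C) = 1.5850 bits

The uniform distribution (where all probabilities equal 1/3) achieves the maximum entropy of log_2(3) = 1.5850 bits.

Distribution C has the highest entropy.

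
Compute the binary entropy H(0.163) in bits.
0.6414 bits

The binary entropy function is:
H(p) = -p log(p) - (1-p) log(1-p)

H(0.163) = -0.163 × log_2(0.163) - 0.837 × log_2(0.837)
H(0.163) = 0.6414 bits

Note: Binary entropy is maximized at p=0.5 (H=1 bit) and minimized at p=0 or p=1 (H=0).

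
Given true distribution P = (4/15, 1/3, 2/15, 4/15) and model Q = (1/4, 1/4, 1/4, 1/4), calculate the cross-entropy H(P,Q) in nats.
1.3863 nats

Cross-entropy: H(P,Q) = -Σ p(x) log q(x)

Alternatively: H(P,Q) = H(P) + D_KL(P||Q)
H(P) = 1.3398 nats
D_KL(P||Q) = 0.0465 nats

H(P,Q) = 1.3398 + 0.0465 = 1.3863 nats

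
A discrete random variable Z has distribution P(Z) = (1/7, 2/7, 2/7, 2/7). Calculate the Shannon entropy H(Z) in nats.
1.3518 nats

Shannon entropy is H(X) = -Σ p(x) log p(x).

For P = (1/7, 2/7, 2/7, 2/7):
H = -1/7 × log_e(1/7) -2/7 × log_e(2/7) -2/7 × log_e(2/7) -2/7 × log_e(2/7)
H = 1.3518 nats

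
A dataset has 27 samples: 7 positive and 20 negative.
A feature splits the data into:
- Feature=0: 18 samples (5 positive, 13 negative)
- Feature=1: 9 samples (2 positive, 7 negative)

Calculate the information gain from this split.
0.0026 bits

Information Gain = H(Y) - H(Y|Feature)

Before split:
P(positive) = 7/27 = 0.2593
H(Y) = 0.8256 bits

After split:
Feature=0: H = 0.8524 bits (weight = 18/27)
Feature=1: H = 0.7642 bits (weight = 9/27)
H(Y|Feature) = (18/27)×0.8524 + (9/27)×0.7642 = 0.8230 bits

Information Gain = 0.8256 - 0.8230 = 0.0026 bits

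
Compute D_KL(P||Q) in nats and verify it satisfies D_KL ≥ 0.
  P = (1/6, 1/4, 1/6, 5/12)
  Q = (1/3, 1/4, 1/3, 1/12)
0.4396 nats

KL divergence satisfies the Gibbs inequality: D_KL(P||Q) ≥ 0 for all distributions P, Q.

D_KL(P||Q) = Σ p(x) log(p(x)/q(x))
Term by term:
  x=0: 1/6 × log_e[(1/6)/(1/3)] = -0.1155
  x=1: 1/4 × log_e[(1/4)/(1/4)] = 0.0000
  x=2: 1/6 × log_e[(1/6)/(1/3)] = -0.1155
  x=3: 5/12 × log_e[(5/12)/(1/12)] = 0.6706
D_KL(P||Q) = 0.4396 nats

D_KL(P||Q) = 0.4396 ≥ 0 ✓

This non-negativity is a fundamental property: relative entropy cannot be negative because it measures how different Q is from P.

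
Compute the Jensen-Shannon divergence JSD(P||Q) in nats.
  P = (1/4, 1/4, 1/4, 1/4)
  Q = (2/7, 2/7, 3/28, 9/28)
0.0181 nats

Jensen-Shannon divergence is:
JSD(P||Q) = 0.5 × D_KL(P||M) + 0.5 × D_KL(Q||M)
where M = 0.5 × (P + Q) is the mixture distribution.

M = 0.5 × (1/4, 1/4, 1/4, 1/4) + 0.5 × (2/7, 2/7, 3/28, 9/28) = (0.267857, 0.267857, 5/28, 2/7)

D_KL(P||M) = 0.0162 nats
D_KL(Q||M) = 0.0200 nats

JSD(P||Q) = 0.5 × 0.0162 + 0.5 × 0.0200 = 0.0181 nats

Unlike KL divergence, JSD is symmetric and bounded: 0 ≤ JSD ≤ log(2).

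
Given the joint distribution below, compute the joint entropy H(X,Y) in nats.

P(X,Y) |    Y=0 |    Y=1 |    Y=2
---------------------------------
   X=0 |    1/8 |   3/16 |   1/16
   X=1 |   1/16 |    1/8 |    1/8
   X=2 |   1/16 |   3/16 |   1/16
2.1007 nats

Joint entropy is H(X,Y) = -Σ_{x,y} p(x,y) log p(x,y).

Summing over all non-zero entries:
H(X,Y) = -[1/8·log_e(1/8) + 3/16·log_e(3/16) + 1/16·log_e(1/16) + 1/16·log_e(1/16) + 1/8·log_e(1/8) + 1/8·log_e(1/8) + 1/16·log_e(1/16) + 3/16·log_e(3/16) + 1/16·log_e(1/16)]
H(X,Y) = 2.1007 nats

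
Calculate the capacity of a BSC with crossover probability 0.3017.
0.1166 bits

For a binary symmetric channel (BSC) with error probability p:
Capacity C = 1 - H(p) bits per symbol

where H(p) = -p log₂(p) - (1-p) log₂(1-p) is the binary entropy function.

H(0.3017) = 0.8834 bits
C = 1 - 0.8834 = 0.1166 bits per symbol

This means we can reliably transmit up to 0.1166 bits of information per channel use.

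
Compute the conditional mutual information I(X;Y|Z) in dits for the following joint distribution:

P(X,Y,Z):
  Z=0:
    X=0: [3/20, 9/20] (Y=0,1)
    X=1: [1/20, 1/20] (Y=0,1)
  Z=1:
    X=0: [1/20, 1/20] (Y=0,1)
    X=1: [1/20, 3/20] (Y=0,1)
0.0092 dits

Conditional mutual information: I(X;Y|Z) = H(X|Z) + H(Y|Z) - H(X,Y|Z)

H(Z) = 0.2653
H(X,Z) = 0.4729 → H(X|Z) = 0.2076
H(Y,Z) = 0.5301 → H(Y|Z) = 0.2648
H(X,Y,Z) = 0.7285 → H(X,Y|Z) = 0.4632

I(X;Y|Z) = 0.2076 + 0.2648 - 0.4632 = 0.0092 dits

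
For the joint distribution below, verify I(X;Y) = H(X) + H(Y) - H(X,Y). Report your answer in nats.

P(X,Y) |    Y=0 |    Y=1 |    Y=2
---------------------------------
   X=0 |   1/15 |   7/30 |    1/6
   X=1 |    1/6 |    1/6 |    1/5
I(X;Y) = 0.0270 nats

Mutual information has multiple equivalent forms:
- I(X;Y) = H(X) - H(X|Y)
- I(X;Y) = H(Y) - H(Y|X)
- I(X;Y) = H(X) + H(Y) - H(X,Y)

Computing all quantities:
H(X) = 0.6909, H(Y) = 1.0740, H(X,Y) = 1.7379
H(X|Y) = 0.6639, H(Y|X) = 1.0469

Verification:
H(X) - H(X|Y) = 0.6909 - 0.6639 = 0.0270
H(Y) - H(Y|X) = 1.0740 - 1.0469 = 0.0270
H(X) + H(Y) - H(X,Y) = 0.6909 + 1.0740 - 1.7379 = 0.0270

All forms give I(X;Y) = 0.0270 nats. ✓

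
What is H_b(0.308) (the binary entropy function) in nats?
0.6175 nats

The binary entropy function is:
H(p) = -p log(p) - (1-p) log(1-p)

H(0.308) = -0.308 × log_e(0.308) - 0.692 × log_e(0.692)
H(0.308) = 0.6175 nats

Note: Binary entropy is maximized at p=0.5 (H=1 bit) and minimized at p=0 or p=1 (H=0).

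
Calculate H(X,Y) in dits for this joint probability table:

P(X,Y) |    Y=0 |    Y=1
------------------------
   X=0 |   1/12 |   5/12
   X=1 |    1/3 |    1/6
0.5371 dits

Joint entropy is H(X,Y) = -Σ_{x,y} p(x,y) log p(x,y).

Summing over all non-zero entries:
H(X,Y) = -[1/12·log_10(1/12) + 5/12·log_10(5/12) + 1/3·log_10(1/3) + 1/6·log_10(1/6)]
H(X,Y) = 0.5371 dits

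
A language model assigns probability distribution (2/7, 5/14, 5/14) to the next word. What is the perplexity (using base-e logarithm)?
2.9843

Perplexity is e^H (or exp(H) for natural log).

First, H = -Σ p log p = 1.0934 nats
Perplexity = e^1.0934 = 2.9843

Interpretation: The model's uncertainty is equivalent to choosing uniformly among 3.0 options.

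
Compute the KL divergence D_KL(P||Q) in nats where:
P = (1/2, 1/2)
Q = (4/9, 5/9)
0.0062 nats

KL divergence: D_KL(P||Q) = Σ p(x) log(p(x)/q(x))

Computing term by term:
  x=0: 1/2 × log_e[(1/2)/(4/9)] = 1/2 × 0.1178 = 0.0589
  x=1: 1/2 × log_e[(1/2)/(5/9)] = 1/2 × -0.1054 = -0.0527

D_KL(P||Q) = 0.0062 nats

Note: KL divergence is always non-negative and equals 0 iff P = Q.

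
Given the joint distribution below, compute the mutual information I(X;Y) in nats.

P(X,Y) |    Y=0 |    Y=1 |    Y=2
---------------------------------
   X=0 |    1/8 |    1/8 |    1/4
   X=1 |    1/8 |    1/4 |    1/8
0.0425 nats

Mutual information: I(X;Y) = H(X) + H(Y) - H(X,Y)

Marginals:
P(X) = (1/2, 1/2), H(X) = 0.6931 nats
P(Y) = (1/4, 3/8, 3/8), H(Y) = 1.0822 nats

Joint entropy: H(X,Y) = 1.7329 nats

I(X;Y) = 0.6931 + 1.0822 - 1.7329 = 0.0425 nats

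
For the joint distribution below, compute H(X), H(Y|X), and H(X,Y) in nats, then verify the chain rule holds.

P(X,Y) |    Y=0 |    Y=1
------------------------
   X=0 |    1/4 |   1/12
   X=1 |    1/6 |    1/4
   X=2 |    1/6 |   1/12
H(X,Y) = 1.7046, H(X) = 1.0776, H(Y|X) = 0.6270 (all in nats)

Chain rule: H(X,Y) = H(X) + H(Y|X)

Left side — joint entropy directly:
H(X,Y) = -Σ p(x,y) log p(x,y) = 1.7046 nats

Right side — compute H(Y|X) from the conditional distributions:
P(X) = (1/3, 5/12, 1/4), so H(X) = 1.0776 nats
H(Y|X) = Σ_x P(X=x) · H(Y|X=x):
  P(Y|X=0) = (3/4, 1/4), H(Y|X=0) = 0.5623, weight P(X=0) = 1/3
  P(Y|X=1) = (2/5, 3/5), H(Y|X=1) = 0.6730, weight P(X=1) = 5/12
  P(Y|X=2) = (2/3, 1/3), H(Y|X=2) = 0.6365, weight P(X=2) = 1/4
H(Y|X) = 0.6270 nats

H(X) + H(Y|X) = 1.0776 + 0.6270 = 1.7046 nats

Both sides equal 1.7046 nats. ✓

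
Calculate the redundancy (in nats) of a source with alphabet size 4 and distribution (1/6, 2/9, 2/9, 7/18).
0.0519 nats

Redundancy measures how far a source is from maximum entropy:
R = H_max - H(X)

Maximum entropy for 4 symbols: H_max = log_e(4) = 1.3863 nats
Actual entropy: H(X) = 1.3344 nats
Redundancy: R = 1.3863 - 1.3344 = 0.0519 nats

This redundancy represents potential for compression: the source could be compressed by 0.0519 nats per symbol.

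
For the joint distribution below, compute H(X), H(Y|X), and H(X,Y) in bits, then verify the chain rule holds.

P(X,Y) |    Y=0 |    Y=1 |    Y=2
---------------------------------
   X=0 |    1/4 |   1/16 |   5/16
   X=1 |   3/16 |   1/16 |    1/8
H(X,Y) = 2.3522, H(X) = 0.9544, H(Y|X) = 1.3978 (all in bits)

Chain rule: H(X,Y) = H(X) + H(Y|X)

Left side — joint entropy directly:
H(X,Y) = -Σ p(x,y) log p(x,y) = 2.3522 bits

Right side — compute H(Y|X) from the conditional distributions:
P(X) = (5/8, 3/8), so H(X) = 0.9544 bits
H(Y|X) = Σ_x P(X=x) · H(Y|X=x):
  P(Y|X=0) = (2/5, 1/10, 1/2), H(Y|X=0) = 1.3610, weight P(X=0) = 5/8
  P(Y|X=1) = (1/2, 1/6, 1/3), H(Y|X=1) = 1.4591, weight P(X=1) = 3/8
H(Y|X) = 1.3978 bits

H(X) + H(Y|X) = 0.9544 + 1.3978 = 2.3522 bits

Both sides equal 2.3522 bits. ✓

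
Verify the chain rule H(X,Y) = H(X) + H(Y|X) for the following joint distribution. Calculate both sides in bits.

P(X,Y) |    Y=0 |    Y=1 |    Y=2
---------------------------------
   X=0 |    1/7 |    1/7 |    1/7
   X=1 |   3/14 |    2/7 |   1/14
H(X,Y) = 2.4677, H(X) = 0.9852, H(Y|X) = 1.4825 (all in bits)

Chain rule: H(X,Y) = H(X) + H(Y|X)

Left side — joint entropy directly:
H(X,Y) = -Σ p(x,y) log p(x,y) = 2.4677 bits

Right side — compute H(Y|X) from the conditional distributions:
P(X) = (3/7, 4/7), so H(X) = 0.9852 bits
H(Y|X) = Σ_x P(X=x) · H(Y|X=x):
  P(Y|X=0) = (1/3, 1/3, 1/3), H(Y|X=0) = 1.5850, weight P(X=0) = 3/7
  P(Y|X=1) = (3/8, 1/2, 1/8), H(Y|X=1) = 1.4056, weight P(X=1) = 4/7
H(Y|X) = 1.4825 bits

H(X) + H(Y|X) = 0.9852 + 1.4825 = 2.4677 bits

Both sides equal 2.4677 bits. ✓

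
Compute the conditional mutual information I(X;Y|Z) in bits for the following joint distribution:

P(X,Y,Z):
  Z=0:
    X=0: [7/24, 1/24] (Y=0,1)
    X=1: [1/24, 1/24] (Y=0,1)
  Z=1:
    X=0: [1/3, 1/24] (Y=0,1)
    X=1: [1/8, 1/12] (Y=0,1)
0.0825 bits

Conditional mutual information: I(X;Y|Z) = H(X|Z) + H(Y|Z) - H(X,Y|Z)

H(Z) = 0.9799
H(X,Z) = 1.8292 → H(X|Z) = 0.8493
H(Y,Z) = 1.7179 → H(Y|Z) = 0.7381
H(X,Y,Z) = 2.4847 → H(X,Y|Z) = 1.5048

I(X;Y|Z) = 0.8493 + 0.7381 - 1.5048 = 0.0825 bits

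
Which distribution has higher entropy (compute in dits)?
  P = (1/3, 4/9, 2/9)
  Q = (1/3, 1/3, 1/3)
Q

Computing entropies in dits:
H(P) = 0.4607
H(Q) = 0.4771

Distribution Q has higher entropy.

Intuition: The distribution closer to uniform (more spread out) has higher entropy.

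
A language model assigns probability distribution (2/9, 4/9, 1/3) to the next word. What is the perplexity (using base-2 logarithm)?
2.8888

Perplexity is 2^H (or exp(H) for natural log).

First, H = -Σ p log p = 1.5305 bits
Perplexity = 2^1.5305 = 2.8888

Interpretation: The model's uncertainty is equivalent to choosing uniformly among 2.9 options.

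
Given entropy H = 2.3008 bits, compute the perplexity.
4.9273

Perplexity is 2^H (or exp(H) for natural log).

H = 2.3008 bits
Perplexity = 2^2.3008 = 4.9273

Interpretation: The model's uncertainty is equivalent to choosing uniformly among 4.9 options.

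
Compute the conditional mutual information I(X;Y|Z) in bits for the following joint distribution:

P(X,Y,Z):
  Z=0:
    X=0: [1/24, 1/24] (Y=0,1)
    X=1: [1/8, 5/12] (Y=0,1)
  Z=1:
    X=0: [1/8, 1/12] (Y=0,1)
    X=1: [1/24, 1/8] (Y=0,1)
0.0516 bits

Conditional mutual information: I(X;Y|Z) = H(X|Z) + H(Y|Z) - H(X,Y|Z)

H(Z) = 0.9544
H(X,Z) = 1.6802 → H(X|Z) = 0.7257
H(Y,Z) = 1.8490 → H(Y|Z) = 0.8946
H(X,Y,Z) = 2.5231 → H(X,Y|Z) = 1.5687

I(X;Y|Z) = 0.7257 + 0.8946 - 1.5687 = 0.0516 bits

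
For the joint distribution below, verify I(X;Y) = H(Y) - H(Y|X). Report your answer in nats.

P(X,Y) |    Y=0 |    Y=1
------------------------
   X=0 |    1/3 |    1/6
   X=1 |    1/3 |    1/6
I(X;Y) = 0.0000 nats

Mutual information has multiple equivalent forms:
- I(X;Y) = H(X) - H(X|Y)
- I(X;Y) = H(Y) - H(Y|X)
- I(X;Y) = H(X) + H(Y) - H(X,Y)

Computing all quantities:
H(X) = 0.6931, H(Y) = 0.6365, H(X,Y) = 1.3297
H(X|Y) = 0.6931, H(Y|X) = 0.6365

Verification:
H(X) - H(X|Y) = 0.6931 - 0.6931 = 0.0000
H(Y) - H(Y|X) = 0.6365 - 0.6365 = 0.0000
H(X) + H(Y) - H(X,Y) = 0.6931 + 0.6365 - 1.3297 = 0.0000

All forms give I(X;Y) = 0.0000 nats. ✓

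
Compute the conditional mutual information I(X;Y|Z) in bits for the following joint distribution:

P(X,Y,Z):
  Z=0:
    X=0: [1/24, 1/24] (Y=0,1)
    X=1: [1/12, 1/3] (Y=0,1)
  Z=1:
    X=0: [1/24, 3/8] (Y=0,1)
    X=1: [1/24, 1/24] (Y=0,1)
0.0678 bits

Conditional mutual information: I(X;Y|Z) = H(X|Z) + H(Y|Z) - H(X,Y|Z)

H(Z) = 1.0000
H(X,Z) = 1.6500 → H(X|Z) = 0.6500
H(Y,Z) = 1.7307 → H(Y|Z) = 0.7307
H(X,Y,Z) = 2.3129 → H(X,Y|Z) = 1.3129

I(X;Y|Z) = 0.6500 + 0.7307 - 1.3129 = 0.0678 bits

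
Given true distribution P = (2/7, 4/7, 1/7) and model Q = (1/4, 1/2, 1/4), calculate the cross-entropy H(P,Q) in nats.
0.9902 nats

Cross-entropy: H(P,Q) = -Σ p(x) log q(x)

Alternatively: H(P,Q) = H(P) + D_KL(P||Q)
H(P) = 0.9557 nats
D_KL(P||Q) = 0.0345 nats

H(P,Q) = 0.9557 + 0.0345 = 0.9902 nats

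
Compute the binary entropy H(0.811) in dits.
0.2105 dits

The binary entropy function is:
H(p) = -p log(p) - (1-p) log(1-p)

H(0.811) = -0.811 × log_10(0.811) - 0.189 × log_10(0.189)
H(0.811) = 0.2105 dits

Note: Binary entropy is maximized at p=0.5 (H=1 bit) and minimized at p=0 or p=1 (H=0).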